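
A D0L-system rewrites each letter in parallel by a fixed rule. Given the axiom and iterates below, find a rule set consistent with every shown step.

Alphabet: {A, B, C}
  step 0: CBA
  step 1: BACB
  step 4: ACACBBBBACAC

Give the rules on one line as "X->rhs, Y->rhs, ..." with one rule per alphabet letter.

A->B, B->AC, C->B

  step 0 ⇒ step 1: CBA ⇒ B·AC·B
    A ↦ B
    B ↦ AC
    C ↦ B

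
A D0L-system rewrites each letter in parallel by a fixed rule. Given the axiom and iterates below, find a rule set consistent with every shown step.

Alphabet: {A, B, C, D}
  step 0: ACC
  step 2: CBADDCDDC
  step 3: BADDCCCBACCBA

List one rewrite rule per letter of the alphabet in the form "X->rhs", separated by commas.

  step 2 ⇒ step 3: CBADDCDDC ⇒ BA·D·DC·C·C·BA·C·C·BA
    A ↦ DC
    B ↦ D
    C ↦ BA
    D ↦ C

A->DC, B->D, C->BA, D->C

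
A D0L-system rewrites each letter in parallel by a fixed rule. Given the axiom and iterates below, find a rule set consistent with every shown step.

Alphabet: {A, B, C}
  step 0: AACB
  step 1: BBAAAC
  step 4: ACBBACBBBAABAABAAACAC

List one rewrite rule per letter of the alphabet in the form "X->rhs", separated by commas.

  step 0 ⇒ step 1: AACB ⇒ B·B·AA·AC
    A ↦ B
    B ↦ AC
    C ↦ AA

A->B, B->AC, C->AA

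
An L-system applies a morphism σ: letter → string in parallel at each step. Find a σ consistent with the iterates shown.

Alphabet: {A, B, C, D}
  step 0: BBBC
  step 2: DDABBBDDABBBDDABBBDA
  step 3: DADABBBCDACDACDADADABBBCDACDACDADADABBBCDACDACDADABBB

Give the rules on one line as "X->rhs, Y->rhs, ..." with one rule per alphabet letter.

A->BBB, B->CDA, C->D, D->DA

  step 2 ⇒ step 3: DDABBBDDABBBDDABBBDA ⇒ DA·DA·BBB·CDA·CDA·CDA·DA·DA·BBB·CDA·CDA·CDA·DA·DA·BBB·CDA·CDA·CDA·DA·BBB
    A ↦ BBB
    B ↦ CDA
    D ↦ DA
    C ↦ D  (constrained at step 0)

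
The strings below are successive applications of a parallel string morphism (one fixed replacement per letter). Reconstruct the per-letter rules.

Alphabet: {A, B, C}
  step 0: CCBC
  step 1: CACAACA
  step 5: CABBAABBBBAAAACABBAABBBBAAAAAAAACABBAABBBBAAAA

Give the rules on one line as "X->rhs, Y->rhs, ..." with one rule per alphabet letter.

  step 0 ⇒ step 1: CCBC ⇒ CA·CA·A·CA
    B ↦ A
    C ↦ CA
    A ↦ BB  (constrained at step 1)

A->BB, B->A, C->CA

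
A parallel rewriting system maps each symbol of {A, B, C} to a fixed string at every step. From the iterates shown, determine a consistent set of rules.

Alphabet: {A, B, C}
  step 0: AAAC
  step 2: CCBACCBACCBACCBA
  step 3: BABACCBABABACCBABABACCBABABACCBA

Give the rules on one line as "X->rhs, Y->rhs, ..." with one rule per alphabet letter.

A->BA, B->CC, C->BA

  step 2 ⇒ step 3: CCBACCBACCBACCBA ⇒ BA·BA·CC·BA·BA·BA·CC·BA·BA·BA·CC·BA·BA·BA·CC·BA
    A ↦ BA
    B ↦ CC
    C ↦ BA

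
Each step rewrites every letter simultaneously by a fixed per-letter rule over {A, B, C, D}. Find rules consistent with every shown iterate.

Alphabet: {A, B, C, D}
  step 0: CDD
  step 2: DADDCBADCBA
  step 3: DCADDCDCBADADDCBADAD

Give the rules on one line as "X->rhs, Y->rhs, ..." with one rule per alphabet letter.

  step 2 ⇒ step 3: DADDCBADCBA ⇒ DC·AD·DC·DC·BA·D·AD·DC·BA·D·AD
    A ↦ AD
    B ↦ D
    C ↦ BA
    D ↦ DC

A->AD, B->D, C->BA, D->DC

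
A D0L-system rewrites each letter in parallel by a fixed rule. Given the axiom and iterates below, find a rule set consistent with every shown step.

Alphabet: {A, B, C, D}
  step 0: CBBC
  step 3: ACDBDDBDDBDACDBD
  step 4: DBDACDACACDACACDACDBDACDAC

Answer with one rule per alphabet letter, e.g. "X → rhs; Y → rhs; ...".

  step 3 ⇒ step 4: ACDBDDBDDBDACDBD ⇒ D·BD·AC·D·AC·AC·D·AC·AC·D·AC·D·BD·AC·D·AC
    A ↦ D
    B ↦ D
    C ↦ BD
    D ↦ AC

A->D, B->D, C->BD, D->AC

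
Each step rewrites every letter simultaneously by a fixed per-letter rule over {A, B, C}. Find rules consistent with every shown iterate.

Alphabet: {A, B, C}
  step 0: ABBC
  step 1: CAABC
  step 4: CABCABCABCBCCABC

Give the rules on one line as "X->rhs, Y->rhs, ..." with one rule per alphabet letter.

  step 0 ⇒ step 1: ABBC ⇒ C·A·A·BC
    A ↦ C
    B ↦ A
    C ↦ BC

A->C, B->A, C->BC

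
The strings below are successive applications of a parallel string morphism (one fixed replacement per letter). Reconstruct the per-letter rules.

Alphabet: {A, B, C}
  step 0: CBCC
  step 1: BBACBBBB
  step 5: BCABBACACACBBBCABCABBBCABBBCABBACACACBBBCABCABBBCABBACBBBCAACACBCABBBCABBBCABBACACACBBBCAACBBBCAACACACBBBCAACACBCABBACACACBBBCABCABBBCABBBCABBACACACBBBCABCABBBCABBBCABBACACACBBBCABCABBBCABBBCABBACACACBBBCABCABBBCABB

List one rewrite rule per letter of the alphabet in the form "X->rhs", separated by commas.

A->BCA, B->AC, C->BB

  step 0 ⇒ step 1: CBCC ⇒ BB·AC·BB·BB
    B ↦ AC
    C ↦ BB
    A ↦ BCA  (constrained at step 1)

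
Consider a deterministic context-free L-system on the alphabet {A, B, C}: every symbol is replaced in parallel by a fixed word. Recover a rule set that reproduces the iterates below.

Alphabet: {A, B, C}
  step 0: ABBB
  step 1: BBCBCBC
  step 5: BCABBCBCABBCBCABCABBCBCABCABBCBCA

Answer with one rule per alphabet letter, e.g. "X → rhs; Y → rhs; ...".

  step 0 ⇒ step 1: ABBB ⇒ B·BC·BC·BC
    A ↦ B
    B ↦ BC
    C ↦ A  (constrained at step 1)

A->B, B->BC, C->A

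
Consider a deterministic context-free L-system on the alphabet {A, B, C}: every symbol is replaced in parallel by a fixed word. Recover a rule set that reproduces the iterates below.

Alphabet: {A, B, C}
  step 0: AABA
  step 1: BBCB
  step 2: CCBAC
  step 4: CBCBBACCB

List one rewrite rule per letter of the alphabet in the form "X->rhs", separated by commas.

  step 1 ⇒ step 2: BBCB ⇒ C·C·BA·C
    B ↦ C
    C ↦ BA
  step 0 ⇒ step 1: AABA ⇒ B·B·C·B
    A ↦ B

A->B, B->C, C->BA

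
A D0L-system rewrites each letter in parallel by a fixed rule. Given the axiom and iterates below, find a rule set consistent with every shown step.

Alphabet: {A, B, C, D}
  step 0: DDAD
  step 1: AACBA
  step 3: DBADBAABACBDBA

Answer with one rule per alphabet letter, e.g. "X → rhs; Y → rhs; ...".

A->CB, B->BA, C->D, D->A

  step 0 ⇒ step 1: DDAD ⇒ A·A·CB·A
    A ↦ CB
    D ↦ A
    B ↦ BA  (constrained at step 1)
    C ↦ D  (constrained at step 1)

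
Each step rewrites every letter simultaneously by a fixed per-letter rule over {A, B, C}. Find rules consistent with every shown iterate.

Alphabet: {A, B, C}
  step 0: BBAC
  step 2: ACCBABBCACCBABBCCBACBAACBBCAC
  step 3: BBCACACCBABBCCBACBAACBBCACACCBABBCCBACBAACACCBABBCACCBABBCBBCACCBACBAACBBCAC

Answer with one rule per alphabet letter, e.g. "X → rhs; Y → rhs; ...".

A->BBC, B->CBA, C->AC

  step 2 ⇒ step 3: ACCBABBCACCBABBCCBACBAACBBCAC ⇒ BBC·AC·AC·CBA·BBC·CBA·CBA·AC·BBC·AC·AC·CBA·BBC·CBA·CBA·AC·AC·CBA·BBC·AC·CBA·BBC·BBC·AC·CBA·CBA·AC·BBC·AC
    A ↦ BBC
    B ↦ CBA
    C ↦ AC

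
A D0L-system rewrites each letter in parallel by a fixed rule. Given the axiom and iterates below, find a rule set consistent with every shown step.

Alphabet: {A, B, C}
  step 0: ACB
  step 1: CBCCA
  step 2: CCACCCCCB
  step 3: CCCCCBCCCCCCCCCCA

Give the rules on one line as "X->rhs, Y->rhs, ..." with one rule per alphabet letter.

  step 2 ⇒ step 3: CCACCCCCB ⇒ CC·CC·CB·CC·CC·CC·CC·CC·A
    A ↦ CB
    B ↦ A
    C ↦ CC

A->CB, B->A, C->CC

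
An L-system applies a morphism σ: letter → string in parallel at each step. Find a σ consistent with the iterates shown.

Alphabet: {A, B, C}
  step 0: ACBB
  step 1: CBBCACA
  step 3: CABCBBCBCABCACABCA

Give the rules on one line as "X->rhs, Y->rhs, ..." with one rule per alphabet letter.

  step 0 ⇒ step 1: ACBB ⇒ CB·B·CA·CA
    A ↦ CB
    B ↦ CA
    C ↦ B

A->CB, B->CA, C->B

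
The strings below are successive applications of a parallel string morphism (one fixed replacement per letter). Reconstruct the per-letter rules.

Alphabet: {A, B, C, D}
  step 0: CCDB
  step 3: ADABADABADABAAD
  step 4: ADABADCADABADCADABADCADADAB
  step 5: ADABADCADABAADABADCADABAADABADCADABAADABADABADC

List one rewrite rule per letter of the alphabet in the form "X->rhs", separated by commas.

A->AD, B->C, C->A, D->AB

  step 4 ⇒ step 5: ADABADCADABADCADABADCADADAB ⇒ AD·AB·AD·C·AD·AB·A·AD·AB·AD·C·AD·AB·A·AD·AB·AD·C·AD·AB·A·AD·AB·AD·AB·AD·C
    A ↦ AD
    B ↦ C
    C ↦ A
    D ↦ AB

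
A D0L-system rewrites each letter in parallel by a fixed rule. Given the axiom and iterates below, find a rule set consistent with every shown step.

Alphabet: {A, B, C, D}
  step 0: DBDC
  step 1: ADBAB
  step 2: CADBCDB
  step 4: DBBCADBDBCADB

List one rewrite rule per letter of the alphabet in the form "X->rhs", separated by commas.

  step 1 ⇒ step 2: ADBAB ⇒ C·A·DB·C·DB
    A ↦ C
    B ↦ DB
    D ↦ A
  step 0 ⇒ step 1: DBDC ⇒ A·DB·A·B
    C ↦ B

A->C, B->DB, C->B, D->A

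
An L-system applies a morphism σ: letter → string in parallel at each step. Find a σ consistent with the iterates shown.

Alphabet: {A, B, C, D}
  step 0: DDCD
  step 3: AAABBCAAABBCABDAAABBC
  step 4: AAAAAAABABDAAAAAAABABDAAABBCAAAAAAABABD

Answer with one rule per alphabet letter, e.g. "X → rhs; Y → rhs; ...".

  step 3 ⇒ step 4: AAABBCAAABBCABDAAABBC ⇒ AA·AA·AA·AB·AB·D·AA·AA·AA·AB·AB·D·AA·AB·BC·AA·AA·AA·AB·AB·D
    A ↦ AA
    B ↦ AB
    C ↦ D
    D ↦ BC

A->AA, B->AB, C->D, D->BC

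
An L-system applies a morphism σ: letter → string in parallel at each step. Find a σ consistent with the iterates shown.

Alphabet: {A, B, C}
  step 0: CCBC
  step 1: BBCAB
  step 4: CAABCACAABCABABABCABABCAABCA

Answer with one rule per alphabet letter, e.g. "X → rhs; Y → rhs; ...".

  step 0 ⇒ step 1: CCBC ⇒ B·B·CA·B
    B ↦ CA
    C ↦ B
    A ↦ AB  (constrained at step 1)

A->AB, B->CA, C->B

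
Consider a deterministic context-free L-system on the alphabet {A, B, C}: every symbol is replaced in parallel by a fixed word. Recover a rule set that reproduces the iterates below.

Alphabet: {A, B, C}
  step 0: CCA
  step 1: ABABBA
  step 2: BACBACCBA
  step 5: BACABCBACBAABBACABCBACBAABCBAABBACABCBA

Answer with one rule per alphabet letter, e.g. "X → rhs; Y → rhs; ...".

A->BA, B->C, C->AB

  step 1 ⇒ step 2: ABABBA ⇒ BA·C·BA·C·C·BA
    A ↦ BA
    B ↦ C
  step 0 ⇒ step 1: CCA ⇒ AB·AB·BA
    C ↦ AB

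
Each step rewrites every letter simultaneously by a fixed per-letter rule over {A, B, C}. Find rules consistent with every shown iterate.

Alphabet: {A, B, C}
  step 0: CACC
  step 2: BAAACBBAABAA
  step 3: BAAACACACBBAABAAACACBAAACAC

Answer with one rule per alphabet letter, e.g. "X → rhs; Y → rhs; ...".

A->AC, B->BAA, C->B

  step 2 ⇒ step 3: BAAACBBAABAA ⇒ BAA·AC·AC·AC·B·BAA·BAA·AC·AC·BAA·AC·AC
    A ↦ AC
    B ↦ BAA
    C ↦ B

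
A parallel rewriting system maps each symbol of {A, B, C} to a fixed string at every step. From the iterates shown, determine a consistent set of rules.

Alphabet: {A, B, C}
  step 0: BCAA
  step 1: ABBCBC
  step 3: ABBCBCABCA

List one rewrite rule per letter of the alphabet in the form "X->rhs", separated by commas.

  step 0 ⇒ step 1: BCAA ⇒ A·B·BC·BC
    A ↦ BC
    B ↦ A
    C ↦ B

A->BC, B->A, C->B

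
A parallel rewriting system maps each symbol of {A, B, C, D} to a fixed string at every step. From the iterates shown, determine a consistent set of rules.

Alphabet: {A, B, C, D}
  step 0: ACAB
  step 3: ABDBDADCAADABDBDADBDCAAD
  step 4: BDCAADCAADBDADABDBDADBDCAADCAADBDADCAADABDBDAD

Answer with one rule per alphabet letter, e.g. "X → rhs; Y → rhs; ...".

  step 3 ⇒ step 4: ABDBDADCAADABDBDADBDCAAD ⇒ BD·CA·AD·CA·AD·BD·AD·A·BD·BD·AD·BD·CA·AD·CA·AD·BD·AD·CA·AD·A·BD·BD·AD
    A ↦ BD
    B ↦ CA
    C ↦ A
    D ↦ AD

A->BD, B->CA, C->A, D->AD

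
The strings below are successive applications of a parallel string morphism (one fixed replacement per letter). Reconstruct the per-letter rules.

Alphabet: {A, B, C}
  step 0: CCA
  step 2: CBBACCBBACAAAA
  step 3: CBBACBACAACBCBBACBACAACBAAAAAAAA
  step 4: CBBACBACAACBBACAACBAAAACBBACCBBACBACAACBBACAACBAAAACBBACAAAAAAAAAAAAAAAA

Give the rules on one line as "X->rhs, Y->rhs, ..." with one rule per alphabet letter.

A->AA, B->BAC, C->CB

  step 3 ⇒ step 4: CBBACBACAACBCBBACBACAACBAAAAAAAA ⇒ CB·BAC·BAC·AA·CB·BAC·AA·CB·AA·AA·CB·BAC·CB·BAC·BAC·AA·CB·BAC·AA·CB·AA·AA·CB·BAC·AA·AA·AA·AA·AA·AA·AA·AA
    A ↦ AA
    B ↦ BAC
    C ↦ CB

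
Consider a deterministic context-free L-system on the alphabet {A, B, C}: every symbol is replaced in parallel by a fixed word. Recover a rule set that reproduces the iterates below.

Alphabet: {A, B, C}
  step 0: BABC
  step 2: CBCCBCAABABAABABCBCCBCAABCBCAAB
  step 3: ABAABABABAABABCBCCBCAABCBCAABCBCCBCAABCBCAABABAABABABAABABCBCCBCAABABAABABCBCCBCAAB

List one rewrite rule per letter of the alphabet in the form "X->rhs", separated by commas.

A->CBC, B->AAB, C->AB

  step 2 ⇒ step 3: CBCCBCAABABAABABCBCCBCAABCBCAAB ⇒ AB·AAB·AB·AB·AAB·AB·CBC·CBC·AAB·CBC·AAB·CBC·CBC·AAB·CBC·AAB·AB·AAB·AB·AB·AAB·AB·CBC·CBC·AAB·AB·AAB·AB·CBC·CBC·AAB
    A ↦ CBC
    B ↦ AAB
    C ↦ AB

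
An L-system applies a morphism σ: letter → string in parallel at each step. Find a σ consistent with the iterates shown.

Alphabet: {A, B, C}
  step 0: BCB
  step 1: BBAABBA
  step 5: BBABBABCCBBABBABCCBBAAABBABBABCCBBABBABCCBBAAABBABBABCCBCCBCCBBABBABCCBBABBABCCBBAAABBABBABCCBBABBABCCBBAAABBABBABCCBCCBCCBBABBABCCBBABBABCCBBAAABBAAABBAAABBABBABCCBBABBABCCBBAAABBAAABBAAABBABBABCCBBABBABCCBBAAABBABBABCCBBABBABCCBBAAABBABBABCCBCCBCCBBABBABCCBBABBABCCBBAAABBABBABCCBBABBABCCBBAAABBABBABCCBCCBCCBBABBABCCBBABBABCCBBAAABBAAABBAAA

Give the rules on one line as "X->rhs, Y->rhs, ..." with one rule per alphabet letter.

A->BCC, B->BBA, C->A

  step 0 ⇒ step 1: BCB ⇒ BBA·A·BBA
    B ↦ BBA
    C ↦ A
    A ↦ BCC  (constrained at step 1)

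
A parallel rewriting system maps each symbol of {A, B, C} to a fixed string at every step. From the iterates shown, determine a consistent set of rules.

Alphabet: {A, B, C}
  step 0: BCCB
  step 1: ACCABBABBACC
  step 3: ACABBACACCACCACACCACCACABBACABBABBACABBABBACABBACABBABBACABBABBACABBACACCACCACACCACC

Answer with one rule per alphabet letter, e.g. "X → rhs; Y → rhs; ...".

  step 0 ⇒ step 1: BCCB ⇒ ACC·ABB·ABB·ACC
    B ↦ ACC
    C ↦ ABB
    A ↦ AC  (constrained at step 1)

A->AC, B->ACC, C->ABB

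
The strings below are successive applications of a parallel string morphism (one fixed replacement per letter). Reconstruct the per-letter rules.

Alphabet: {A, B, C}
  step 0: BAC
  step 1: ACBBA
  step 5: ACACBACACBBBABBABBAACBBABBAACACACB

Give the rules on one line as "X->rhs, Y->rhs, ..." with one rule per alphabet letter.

A->B, B->AC, C->BA

  step 0 ⇒ step 1: BAC ⇒ AC·B·BA
    A ↦ B
    B ↦ AC
    C ↦ BA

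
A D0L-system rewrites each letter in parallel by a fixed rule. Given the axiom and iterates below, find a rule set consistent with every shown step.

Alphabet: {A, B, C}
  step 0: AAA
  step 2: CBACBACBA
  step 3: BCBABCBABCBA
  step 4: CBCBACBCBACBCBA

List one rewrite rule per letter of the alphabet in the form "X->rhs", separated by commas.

A->BA, B->C, C->B

  step 3 ⇒ step 4: BCBABCBABCBA ⇒ C·B·C·BA·C·B·C·BA·C·B·C·BA
    A ↦ BA
    B ↦ C
    C ↦ B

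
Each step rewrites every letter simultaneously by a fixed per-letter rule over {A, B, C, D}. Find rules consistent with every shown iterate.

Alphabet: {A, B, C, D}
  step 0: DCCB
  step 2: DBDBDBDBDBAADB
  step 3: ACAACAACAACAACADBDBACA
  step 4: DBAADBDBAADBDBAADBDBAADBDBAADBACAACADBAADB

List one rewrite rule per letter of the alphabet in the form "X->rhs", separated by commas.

A->DB, B->CA, C->AA, D->A

  step 3 ⇒ step 4: ACAACAACAACAACADBDBACA ⇒ DB·AA·DB·DB·AA·DB·DB·AA·DB·DB·AA·DB·DB·AA·DB·A·CA·A·CA·DB·AA·DB
    A ↦ DB
    B ↦ CA
    C ↦ AA
    D ↦ A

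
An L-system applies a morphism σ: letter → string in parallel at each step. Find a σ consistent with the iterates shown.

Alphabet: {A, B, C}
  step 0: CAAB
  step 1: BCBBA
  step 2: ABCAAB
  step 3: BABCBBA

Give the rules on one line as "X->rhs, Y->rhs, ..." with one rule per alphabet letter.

A->B, B->A, C->BC

  step 2 ⇒ step 3: ABCAAB ⇒ B·A·BC·B·B·A
    A ↦ B
    B ↦ A
    C ↦ BC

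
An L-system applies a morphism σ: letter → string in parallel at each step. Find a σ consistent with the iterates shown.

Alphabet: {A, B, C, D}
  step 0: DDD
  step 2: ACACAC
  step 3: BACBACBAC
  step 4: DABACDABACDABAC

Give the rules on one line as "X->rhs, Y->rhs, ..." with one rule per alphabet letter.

A->B, B->DA, C->AC, D->C

  step 3 ⇒ step 4: BACBACBAC ⇒ DA·B·AC·DA·B·AC·DA·B·AC
    A ↦ B
    B ↦ DA
    C ↦ AC
    D ↦ C  (constrained at step 0)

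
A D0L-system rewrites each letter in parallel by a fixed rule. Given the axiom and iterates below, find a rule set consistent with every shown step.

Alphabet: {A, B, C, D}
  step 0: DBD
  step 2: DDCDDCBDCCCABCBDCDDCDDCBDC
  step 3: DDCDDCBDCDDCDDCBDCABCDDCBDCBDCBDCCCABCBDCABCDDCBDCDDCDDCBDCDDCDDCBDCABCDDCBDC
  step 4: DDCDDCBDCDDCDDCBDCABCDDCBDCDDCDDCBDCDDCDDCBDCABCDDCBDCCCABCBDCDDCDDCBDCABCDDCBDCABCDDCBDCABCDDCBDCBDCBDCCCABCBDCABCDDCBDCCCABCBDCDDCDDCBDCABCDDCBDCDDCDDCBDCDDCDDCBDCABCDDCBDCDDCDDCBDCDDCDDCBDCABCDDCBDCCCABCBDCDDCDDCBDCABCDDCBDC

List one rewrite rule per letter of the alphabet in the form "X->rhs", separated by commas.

  step 3 ⇒ step 4: DDCDDCBDCDDCDDCBDCABCDDCBDCBDCBDCCCABCBDCABCDDCBDCDDCDDCBDCDDCDDCBDCABCDDCBDC ⇒ DDC·DDC·BDC·DDC·DDC·BDC·ABC·DDC·BDC·DDC·DDC·BDC·DDC·DDC·BDC·ABC·DDC·BDC·CC·ABC·BDC·DDC·DDC·BDC·ABC·DDC·BDC·ABC·DDC·BDC·ABC·DDC·BDC·BDC·BDC·CC·ABC·BDC·ABC·DDC·BDC·CC·ABC·BDC·DDC·DDC·BDC·ABC·DDC·BDC·DDC·DDC·BDC·DDC·DDC·BDC·ABC·DDC·BDC·DDC·DDC·BDC·DDC·DDC·BDC·ABC·DDC·BDC·CC·ABC·BDC·DDC·DDC·BDC·ABC·DDC·BDC
    A ↦ CC
    B ↦ ABC
    C ↦ BDC
    D ↦ DDC

A->CC, B->ABC, C->BDC, D->DDC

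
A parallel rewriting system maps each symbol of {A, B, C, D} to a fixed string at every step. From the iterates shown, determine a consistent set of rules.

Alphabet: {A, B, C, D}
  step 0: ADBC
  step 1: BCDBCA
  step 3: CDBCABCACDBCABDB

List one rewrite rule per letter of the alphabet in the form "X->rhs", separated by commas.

  step 0 ⇒ step 1: ADBC ⇒ B·C·DB·CA
    A ↦ B
    B ↦ DB
    C ↦ CA
    D ↦ C

A->B, B->DB, C->CA, D->C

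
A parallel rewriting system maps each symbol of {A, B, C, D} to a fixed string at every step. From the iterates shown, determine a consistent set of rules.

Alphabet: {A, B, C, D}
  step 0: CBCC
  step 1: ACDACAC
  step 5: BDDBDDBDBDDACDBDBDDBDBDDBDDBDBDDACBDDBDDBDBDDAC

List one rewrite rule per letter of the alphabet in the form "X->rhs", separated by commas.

A->D, B->D, C->AC, D->BD

  step 0 ⇒ step 1: CBCC ⇒ AC·D·AC·AC
    B ↦ D
    C ↦ AC
    A ↦ D  (constrained at step 1)
    D ↦ BD  (constrained at step 1)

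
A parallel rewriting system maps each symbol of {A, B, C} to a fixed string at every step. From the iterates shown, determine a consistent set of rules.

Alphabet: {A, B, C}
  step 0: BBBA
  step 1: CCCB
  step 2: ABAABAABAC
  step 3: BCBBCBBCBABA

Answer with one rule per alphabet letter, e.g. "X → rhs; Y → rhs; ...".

  step 2 ⇒ step 3: ABAABAABAC ⇒ B·C·B·B·C·B·B·C·B·ABA
    A ↦ B
    B ↦ C
    C ↦ ABA

A->B, B->C, C->ABA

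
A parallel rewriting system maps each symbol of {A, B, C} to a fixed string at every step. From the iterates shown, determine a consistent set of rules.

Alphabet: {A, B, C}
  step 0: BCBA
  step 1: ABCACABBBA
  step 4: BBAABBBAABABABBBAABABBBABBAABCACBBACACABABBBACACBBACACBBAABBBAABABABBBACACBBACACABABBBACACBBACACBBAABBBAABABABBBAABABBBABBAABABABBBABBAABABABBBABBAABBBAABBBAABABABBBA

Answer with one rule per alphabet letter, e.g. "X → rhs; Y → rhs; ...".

A->BBA, B->AB, C->CAC

  step 0 ⇒ step 1: BCBA ⇒ AB·CAC·AB·BBA
    A ↦ BBA
    B ↦ AB
    C ↦ CAC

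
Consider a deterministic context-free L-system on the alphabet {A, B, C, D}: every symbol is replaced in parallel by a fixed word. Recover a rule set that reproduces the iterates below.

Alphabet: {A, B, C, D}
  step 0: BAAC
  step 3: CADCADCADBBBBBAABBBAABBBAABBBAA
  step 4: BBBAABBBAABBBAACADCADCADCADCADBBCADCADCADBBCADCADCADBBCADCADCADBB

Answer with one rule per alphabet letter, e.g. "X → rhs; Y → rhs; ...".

  step 3 ⇒ step 4: CADCADCADBBBBBAABBBAABBBAABBBAA ⇒ BB·B·AA·BB·B·AA·BB·B·AA·CAD·CAD·CAD·CAD·CAD·B·B·CAD·CAD·CAD·B·B·CAD·CAD·CAD·B·B·CAD·CAD·CAD·B·B
    A ↦ B
    B ↦ CAD
    C ↦ BB
    D ↦ AA

A->B, B->CAD, C->BB, D->AA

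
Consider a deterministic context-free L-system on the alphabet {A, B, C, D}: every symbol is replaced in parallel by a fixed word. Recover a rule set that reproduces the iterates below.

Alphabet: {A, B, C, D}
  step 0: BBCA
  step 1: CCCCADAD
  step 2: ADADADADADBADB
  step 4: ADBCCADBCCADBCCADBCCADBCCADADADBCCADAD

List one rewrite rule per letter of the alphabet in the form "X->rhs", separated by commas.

A->AD, B->CC, C->AD, D->B

  step 1 ⇒ step 2: CCCCADAD ⇒ AD·AD·AD·AD·AD·B·AD·B
    A ↦ AD
    C ↦ AD
    D ↦ B
  step 0 ⇒ step 1: BBCA ⇒ CC·CC·AD·AD
    B ↦ CC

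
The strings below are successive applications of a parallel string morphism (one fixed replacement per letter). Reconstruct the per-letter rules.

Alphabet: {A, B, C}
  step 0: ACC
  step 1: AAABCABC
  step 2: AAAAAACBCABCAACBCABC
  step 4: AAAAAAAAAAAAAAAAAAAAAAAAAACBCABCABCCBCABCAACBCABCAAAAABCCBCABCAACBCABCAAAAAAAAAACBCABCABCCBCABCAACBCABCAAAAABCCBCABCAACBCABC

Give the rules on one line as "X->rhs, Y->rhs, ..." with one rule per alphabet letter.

  step 1 ⇒ step 2: AAABCABC ⇒ AA·AA·AA·CBC·ABC·AA·CBC·ABC
    A ↦ AA
    B ↦ CBC
    C ↦ ABC

A->AA, B->CBC, C->ABC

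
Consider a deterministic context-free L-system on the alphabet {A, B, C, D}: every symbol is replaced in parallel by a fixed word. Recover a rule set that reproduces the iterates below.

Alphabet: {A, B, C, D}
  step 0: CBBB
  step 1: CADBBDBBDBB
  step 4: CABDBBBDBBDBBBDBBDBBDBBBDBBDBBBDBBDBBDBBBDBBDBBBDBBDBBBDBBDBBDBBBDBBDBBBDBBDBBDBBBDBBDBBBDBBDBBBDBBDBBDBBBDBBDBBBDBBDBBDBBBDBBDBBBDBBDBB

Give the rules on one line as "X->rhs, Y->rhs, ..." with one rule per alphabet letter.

  step 0 ⇒ step 1: CBBB ⇒ CA·DBB·DBB·DBB
    B ↦ DBB
    C ↦ CA
    A ↦ B  (constrained at step 1)
    D ↦ B  (constrained at step 1)

A->B, B->DBB, C->CA, D->B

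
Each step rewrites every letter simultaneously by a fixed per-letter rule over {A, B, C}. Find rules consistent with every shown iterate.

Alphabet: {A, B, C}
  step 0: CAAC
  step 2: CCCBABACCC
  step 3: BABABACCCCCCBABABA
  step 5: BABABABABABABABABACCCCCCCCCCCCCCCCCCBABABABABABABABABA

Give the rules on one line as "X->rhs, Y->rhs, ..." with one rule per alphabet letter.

  step 2 ⇒ step 3: CCCBABACCC ⇒ BA·BA·BA·CC·C·CC·C·BA·BA·BA
    A ↦ C
    B ↦ CC
    C ↦ BA

A->C, B->CC, C->BA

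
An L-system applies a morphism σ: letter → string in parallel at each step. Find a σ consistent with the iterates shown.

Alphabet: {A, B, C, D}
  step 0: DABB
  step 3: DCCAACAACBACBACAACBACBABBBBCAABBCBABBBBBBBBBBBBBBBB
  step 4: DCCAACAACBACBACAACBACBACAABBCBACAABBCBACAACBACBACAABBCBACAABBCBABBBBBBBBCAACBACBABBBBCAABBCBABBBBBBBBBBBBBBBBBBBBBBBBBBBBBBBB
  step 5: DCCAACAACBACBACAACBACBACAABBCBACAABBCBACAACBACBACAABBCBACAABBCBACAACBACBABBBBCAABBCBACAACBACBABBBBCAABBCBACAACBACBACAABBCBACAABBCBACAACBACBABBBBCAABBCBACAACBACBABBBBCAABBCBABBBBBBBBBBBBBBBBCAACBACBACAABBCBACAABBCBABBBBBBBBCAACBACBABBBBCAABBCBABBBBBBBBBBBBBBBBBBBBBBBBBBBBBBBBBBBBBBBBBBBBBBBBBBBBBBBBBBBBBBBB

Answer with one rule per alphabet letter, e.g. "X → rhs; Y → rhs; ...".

A->CBA, B->BB, C->CAA, D->DC

  step 4 ⇒ step 5: DCCAACAACBACBACAACBACBACAABBCBACAABBCBACAACBACBACAABBCBACAABBCBABBBBBBBBCAACBACBABBBBCAABBCBABBBBBBBBBBBBBBBBBBBBBBBBBBBBBBBB ⇒ DC·CAA·CAA·CBA·CBA·CAA·CBA·CBA·CAA·BB·CBA·CAA·BB·CBA·CAA·CBA·CBA·CAA·BB·CBA·CAA·BB·CBA·CAA·CBA·CBA·BB·BB·CAA·BB·CBA·CAA·CBA·CBA·BB·BB·CAA·BB·CBA·CAA·CBA·CBA·CAA·BB·CBA·CAA·BB·CBA·CAA·CBA·CBA·BB·BB·CAA·BB·CBA·CAA·CBA·CBA·BB·BB·CAA·BB·CBA·BB·BB·BB·BB·BB·BB·BB·BB·CAA·CBA·CBA·CAA·BB·CBA·CAA·BB·CBA·BB·BB·BB·BB·CAA·CBA·CBA·BB·BB·CAA·BB·CBA·BB·BB·BB·BB·BB·BB·BB·BB·BB·BB·BB·BB·BB·BB·BB·BB·BB·BB·BB·BB·BB·BB·BB·BB·BB·BB·BB·BB·BB·BB·BB·BB
    A ↦ CBA
    B ↦ BB
    C ↦ CAA
    D ↦ DC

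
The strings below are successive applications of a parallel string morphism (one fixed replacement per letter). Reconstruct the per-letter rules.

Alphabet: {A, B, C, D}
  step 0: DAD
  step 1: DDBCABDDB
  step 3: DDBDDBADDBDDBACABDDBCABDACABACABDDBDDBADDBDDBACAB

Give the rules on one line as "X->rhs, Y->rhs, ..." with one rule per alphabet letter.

A->CAB, B->A, C->DA, D->DDB

  step 0 ⇒ step 1: DAD ⇒ DDB·CAB·DDB
    A ↦ CAB
    D ↦ DDB
    B ↦ A  (constrained at step 1)
    C ↦ DA  (constrained at step 1)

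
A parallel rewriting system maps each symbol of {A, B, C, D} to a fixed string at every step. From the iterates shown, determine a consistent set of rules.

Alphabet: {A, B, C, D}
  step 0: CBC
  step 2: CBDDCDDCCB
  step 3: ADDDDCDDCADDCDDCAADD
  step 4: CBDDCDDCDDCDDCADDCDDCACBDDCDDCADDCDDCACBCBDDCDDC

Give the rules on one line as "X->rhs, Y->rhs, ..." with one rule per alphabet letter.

A->CB, B->DD, C->A, D->DDC

  step 3 ⇒ step 4: ADDDDCDDCADDCDDCAADD ⇒ CB·DDC·DDC·DDC·DDC·A·DDC·DDC·A·CB·DDC·DDC·A·DDC·DDC·A·CB·CB·DDC·DDC
    A ↦ CB
    C ↦ A
    D ↦ DDC
  step 2 ⇒ step 3: CBDDCDDCCB ⇒ A·DD·DDC·DDC·A·DDC·DDC·A·A·DD
    B ↦ DD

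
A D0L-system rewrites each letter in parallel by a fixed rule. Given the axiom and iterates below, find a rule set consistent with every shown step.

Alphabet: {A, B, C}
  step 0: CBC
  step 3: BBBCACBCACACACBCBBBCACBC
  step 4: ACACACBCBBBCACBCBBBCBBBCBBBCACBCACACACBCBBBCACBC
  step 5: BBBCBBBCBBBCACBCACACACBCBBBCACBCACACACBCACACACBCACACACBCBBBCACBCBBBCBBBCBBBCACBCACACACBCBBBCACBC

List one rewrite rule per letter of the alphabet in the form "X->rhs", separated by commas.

  step 4 ⇒ step 5: ACACACBCBBBCACBCBBBCBBBCBBBCACBCACACACBCBBBCACBC ⇒ BB·BC·BB·BC·BB·BC·AC·BC·AC·AC·AC·BC·BB·BC·AC·BC·AC·AC·AC·BC·AC·AC·AC·BC·AC·AC·AC·BC·BB·BC·AC·BC·BB·BC·BB·BC·BB·BC·AC·BC·AC·AC·AC·BC·BB·BC·AC·BC
    A ↦ BB
    B ↦ AC
    C ↦ BC

A->BB, B->AC, C->BC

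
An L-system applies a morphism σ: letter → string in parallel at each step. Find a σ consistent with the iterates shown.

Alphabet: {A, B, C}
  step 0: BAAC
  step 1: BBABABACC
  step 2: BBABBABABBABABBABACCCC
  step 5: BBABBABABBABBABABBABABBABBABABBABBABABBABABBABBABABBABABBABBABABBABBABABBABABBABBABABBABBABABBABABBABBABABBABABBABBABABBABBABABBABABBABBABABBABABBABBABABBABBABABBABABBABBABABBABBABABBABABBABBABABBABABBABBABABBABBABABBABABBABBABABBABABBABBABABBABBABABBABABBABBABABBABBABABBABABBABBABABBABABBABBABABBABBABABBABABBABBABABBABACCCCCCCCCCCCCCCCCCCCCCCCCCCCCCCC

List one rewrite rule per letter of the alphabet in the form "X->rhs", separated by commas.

  step 1 ⇒ step 2: BBABABACC ⇒ BBA·BBA·BA·BBA·BA·BBA·BA·CC·CC
    A ↦ BA
    B ↦ BBA
    C ↦ CC

A->BA, B->BBA, C->CC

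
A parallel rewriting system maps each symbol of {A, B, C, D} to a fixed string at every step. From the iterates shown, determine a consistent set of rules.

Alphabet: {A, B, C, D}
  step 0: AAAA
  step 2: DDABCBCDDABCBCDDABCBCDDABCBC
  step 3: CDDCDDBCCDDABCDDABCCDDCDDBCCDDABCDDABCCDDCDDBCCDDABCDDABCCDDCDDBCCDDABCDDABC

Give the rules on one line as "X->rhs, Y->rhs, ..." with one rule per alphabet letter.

A->BCC, B->DDA, C->BC, D->CDD

  step 2 ⇒ step 3: DDABCBCDDABCBCDDABCBCDDABCBC ⇒ CDD·CDD·BCC·DDA·BC·DDA·BC·CDD·CDD·BCC·DDA·BC·DDA·BC·CDD·CDD·BCC·DDA·BC·DDA·BC·CDD·CDD·BCC·DDA·BC·DDA·BC
    A ↦ BCC
    B ↦ DDA
    C ↦ BC
    D ↦ CDD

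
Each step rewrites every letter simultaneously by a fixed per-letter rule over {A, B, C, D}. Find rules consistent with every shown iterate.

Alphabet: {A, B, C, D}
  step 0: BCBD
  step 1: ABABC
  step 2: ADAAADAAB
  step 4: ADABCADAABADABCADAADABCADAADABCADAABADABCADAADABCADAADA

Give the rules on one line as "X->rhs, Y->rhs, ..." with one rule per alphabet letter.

A->ADA, B->A, C->B, D->BC

  step 1 ⇒ step 2: ABABC ⇒ ADA·A·ADA·A·B
    A ↦ ADA
    B ↦ A
    C ↦ B
  step 0 ⇒ step 1: BCBD ⇒ A·B·A·BC
    D ↦ BC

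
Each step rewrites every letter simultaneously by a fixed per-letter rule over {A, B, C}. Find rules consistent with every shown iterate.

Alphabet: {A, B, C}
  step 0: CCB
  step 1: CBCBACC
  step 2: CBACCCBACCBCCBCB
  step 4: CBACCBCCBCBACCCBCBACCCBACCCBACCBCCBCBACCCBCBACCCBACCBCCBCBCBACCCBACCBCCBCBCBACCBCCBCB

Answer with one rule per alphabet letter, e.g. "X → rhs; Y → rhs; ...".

  step 1 ⇒ step 2: CBCBACC ⇒ CB·ACC·CB·ACC·BC·CB·CB
    A ↦ BC
    B ↦ ACC
    C ↦ CB

A->BC, B->ACC, C->CB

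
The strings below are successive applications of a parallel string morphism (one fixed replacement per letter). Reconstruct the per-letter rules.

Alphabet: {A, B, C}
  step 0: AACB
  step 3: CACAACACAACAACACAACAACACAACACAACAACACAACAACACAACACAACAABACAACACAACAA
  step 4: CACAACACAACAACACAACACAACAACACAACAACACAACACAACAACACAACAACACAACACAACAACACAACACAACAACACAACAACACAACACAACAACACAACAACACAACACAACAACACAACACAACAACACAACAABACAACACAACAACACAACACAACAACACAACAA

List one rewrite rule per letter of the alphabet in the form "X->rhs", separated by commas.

  step 3 ⇒ step 4: CACAACACAACAACACAACAACACAACACAACAACACAACAACACAACACAACAABACAACACAACAA ⇒ CA·CAA·CA·CAA·CAA·CA·CAA·CA·CAA·CAA·CA·CAA·CAA·CA·CAA·CA·CAA·CAA·CA·CAA·CAA·CA·CAA·CA·CAA·CAA·CA·CAA·CA·CAA·CAA·CA·CAA·CAA·CA·CAA·CA·CAA·CAA·CA·CAA·CAA·CA·CAA·CA·CAA·CAA·CA·CAA·CA·CAA·CAA·CA·CAA·CAA·BA·CAA·CA·CAA·CAA·CA·CAA·CA·CAA·CAA·CA·CAA·CAA
    A ↦ CAA
    B ↦ BA
    C ↦ CA

A->CAA, B->BA, C->CA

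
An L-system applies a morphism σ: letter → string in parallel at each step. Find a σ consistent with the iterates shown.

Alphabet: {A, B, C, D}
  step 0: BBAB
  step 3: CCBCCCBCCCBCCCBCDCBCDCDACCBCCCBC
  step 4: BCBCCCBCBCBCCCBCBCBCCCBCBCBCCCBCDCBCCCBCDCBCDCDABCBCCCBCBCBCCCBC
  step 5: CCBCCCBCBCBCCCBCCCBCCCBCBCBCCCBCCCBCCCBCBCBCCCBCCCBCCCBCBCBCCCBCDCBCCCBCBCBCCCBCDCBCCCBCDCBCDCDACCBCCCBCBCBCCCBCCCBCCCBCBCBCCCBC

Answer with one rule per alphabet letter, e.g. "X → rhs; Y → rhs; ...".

  step 4 ⇒ step 5: BCBCCCBCBCBCCCBCBCBCCCBCBCBCCCBCDCBCCCBCDCBCDCDABCBCCCBCBCBCCCBC ⇒ CC·BC·CC·BC·BC·BC·CC·BC·CC·BC·CC·BC·BC·BC·CC·BC·CC·BC·CC·BC·BC·BC·CC·BC·CC·BC·CC·BC·BC·BC·CC·BC·DC·BC·CC·BC·BC·BC·CC·BC·DC·BC·CC·BC·DC·BC·DC·DA·CC·BC·CC·BC·BC·BC·CC·BC·CC·BC·CC·BC·BC·BC·CC·BC
    A ↦ DA
    B ↦ CC
    C ↦ BC
    D ↦ DC

A->DA, B->CC, C->BC, D->DC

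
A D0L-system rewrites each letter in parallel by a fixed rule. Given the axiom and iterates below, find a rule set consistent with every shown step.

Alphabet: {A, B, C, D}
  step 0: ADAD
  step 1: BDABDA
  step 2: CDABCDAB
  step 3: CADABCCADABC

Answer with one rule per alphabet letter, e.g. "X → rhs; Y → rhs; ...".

  step 2 ⇒ step 3: CDABCDAB ⇒ CA·DA·B·C·CA·DA·B·C
    A ↦ B
    B ↦ C
    C ↦ CA
    D ↦ DA

A->B, B->C, C->CA, D->DA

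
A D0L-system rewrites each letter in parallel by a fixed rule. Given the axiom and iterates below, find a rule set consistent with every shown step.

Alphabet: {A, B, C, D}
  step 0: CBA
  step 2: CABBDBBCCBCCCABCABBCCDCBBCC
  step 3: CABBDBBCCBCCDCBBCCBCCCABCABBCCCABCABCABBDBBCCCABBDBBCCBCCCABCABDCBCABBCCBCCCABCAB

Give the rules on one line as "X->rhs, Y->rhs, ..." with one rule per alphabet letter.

A->BDB, B->BCC, C->CAB, D->DCB

  step 2 ⇒ step 3: CABBDBBCCBCCCABCABBCCDCBBCC ⇒ CAB·BDB·BCC·BCC·DCB·BCC·BCC·CAB·CAB·BCC·CAB·CAB·CAB·BDB·BCC·CAB·BDB·BCC·BCC·CAB·CAB·DCB·CAB·BCC·BCC·CAB·CAB
    A ↦ BDB
    B ↦ BCC
    C ↦ CAB
    D ↦ DCB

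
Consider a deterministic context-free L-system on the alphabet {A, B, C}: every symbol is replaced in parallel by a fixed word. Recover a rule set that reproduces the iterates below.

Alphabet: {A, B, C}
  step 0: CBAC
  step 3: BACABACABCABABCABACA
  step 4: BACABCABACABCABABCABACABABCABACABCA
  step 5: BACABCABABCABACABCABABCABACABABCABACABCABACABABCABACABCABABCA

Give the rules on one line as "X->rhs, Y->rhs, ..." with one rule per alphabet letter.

A->CA, B->BA, C->B

  step 4 ⇒ step 5: BACABCABACABCABABCABACABABCABACABCA ⇒ BA·CA·B·CA·BA·B·CA·BA·CA·B·CA·BA·B·CA·BA·CA·BA·B·CA·BA·CA·B·CA·BA·CA·BA·B·CA·BA·CA·B·CA·BA·B·CA
    A ↦ CA
    B ↦ BA
    C ↦ B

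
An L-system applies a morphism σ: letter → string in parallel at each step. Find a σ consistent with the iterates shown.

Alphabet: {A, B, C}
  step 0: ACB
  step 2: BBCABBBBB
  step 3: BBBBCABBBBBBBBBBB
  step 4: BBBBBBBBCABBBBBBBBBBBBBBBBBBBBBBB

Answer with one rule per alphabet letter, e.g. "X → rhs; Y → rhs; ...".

  step 3 ⇒ step 4: BBBBCABBBBBBBBBBB ⇒ BB·BB·BB·BB·CA·B·BB·BB·BB·BB·BB·BB·BB·BB·BB·BB·BB
    A ↦ B
    B ↦ BB
    C ↦ CA

A->B, B->BB, C->CA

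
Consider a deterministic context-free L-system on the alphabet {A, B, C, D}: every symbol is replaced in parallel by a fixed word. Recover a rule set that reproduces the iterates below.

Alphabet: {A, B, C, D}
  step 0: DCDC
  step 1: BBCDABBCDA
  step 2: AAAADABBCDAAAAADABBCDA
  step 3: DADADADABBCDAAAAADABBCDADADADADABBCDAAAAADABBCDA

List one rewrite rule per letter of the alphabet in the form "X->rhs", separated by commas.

  step 2 ⇒ step 3: AAAADABBCDAAAAADABBCDA ⇒ DA·DA·DA·DA·BBC·DA·AA·AA·DA·BBC·DA·DA·DA·DA·DA·BBC·DA·AA·AA·DA·BBC·DA
    A ↦ DA
    B ↦ AA
    C ↦ DA
    D ↦ BBC

A->DA, B->AA, C->DA, D->BBC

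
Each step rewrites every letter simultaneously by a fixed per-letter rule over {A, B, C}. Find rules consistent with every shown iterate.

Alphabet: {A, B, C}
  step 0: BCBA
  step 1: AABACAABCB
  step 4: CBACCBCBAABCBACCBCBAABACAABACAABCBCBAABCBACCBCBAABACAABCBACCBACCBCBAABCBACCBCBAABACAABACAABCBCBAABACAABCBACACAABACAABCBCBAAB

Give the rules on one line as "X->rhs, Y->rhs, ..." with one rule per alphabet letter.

  step 0 ⇒ step 1: BCBA ⇒ AAB·AC·AAB·CB
    A ↦ CB
    B ↦ AAB
    C ↦ AC

A->CB, B->AAB, C->AC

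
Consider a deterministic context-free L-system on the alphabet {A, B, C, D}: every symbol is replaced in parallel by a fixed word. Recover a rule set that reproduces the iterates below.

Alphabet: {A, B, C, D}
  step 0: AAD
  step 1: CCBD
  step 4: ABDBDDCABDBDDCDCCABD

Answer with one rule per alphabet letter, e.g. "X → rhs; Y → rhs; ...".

A->C, B->A, C->DC, D->BD

  step 0 ⇒ step 1: AAD ⇒ C·C·BD
    A ↦ C
    D ↦ BD
    B ↦ A  (constrained at step 1)
    C ↦ DC  (constrained at step 1)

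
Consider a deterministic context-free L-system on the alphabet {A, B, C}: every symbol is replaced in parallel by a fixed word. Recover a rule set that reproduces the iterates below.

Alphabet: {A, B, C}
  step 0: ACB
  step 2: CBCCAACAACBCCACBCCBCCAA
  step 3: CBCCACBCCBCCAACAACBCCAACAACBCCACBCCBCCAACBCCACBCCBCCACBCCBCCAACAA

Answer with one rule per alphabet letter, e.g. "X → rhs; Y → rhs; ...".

  step 2 ⇒ step 3: CBCCAACAACBCCACBCCBCCAA ⇒ CBC·CA·CBC·CBC·CAA·CAA·CBC·CAA·CAA·CBC·CA·CBC·CBC·CAA·CBC·CA·CBC·CBC·CA·CBC·CBC·CAA·CAA
    A ↦ CAA
    B ↦ CA
    C ↦ CBC

A->CAA, B->CA, C->CBC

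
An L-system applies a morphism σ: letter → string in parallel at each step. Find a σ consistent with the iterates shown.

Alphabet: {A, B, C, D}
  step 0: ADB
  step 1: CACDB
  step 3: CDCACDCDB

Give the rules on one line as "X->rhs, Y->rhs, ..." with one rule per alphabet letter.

  step 0 ⇒ step 1: ADB ⇒ CA·C·DB
    A ↦ CA
    B ↦ DB
    D ↦ C
    C ↦ D  (constrained at step 1)

A->CA, B->DB, C->D, D->C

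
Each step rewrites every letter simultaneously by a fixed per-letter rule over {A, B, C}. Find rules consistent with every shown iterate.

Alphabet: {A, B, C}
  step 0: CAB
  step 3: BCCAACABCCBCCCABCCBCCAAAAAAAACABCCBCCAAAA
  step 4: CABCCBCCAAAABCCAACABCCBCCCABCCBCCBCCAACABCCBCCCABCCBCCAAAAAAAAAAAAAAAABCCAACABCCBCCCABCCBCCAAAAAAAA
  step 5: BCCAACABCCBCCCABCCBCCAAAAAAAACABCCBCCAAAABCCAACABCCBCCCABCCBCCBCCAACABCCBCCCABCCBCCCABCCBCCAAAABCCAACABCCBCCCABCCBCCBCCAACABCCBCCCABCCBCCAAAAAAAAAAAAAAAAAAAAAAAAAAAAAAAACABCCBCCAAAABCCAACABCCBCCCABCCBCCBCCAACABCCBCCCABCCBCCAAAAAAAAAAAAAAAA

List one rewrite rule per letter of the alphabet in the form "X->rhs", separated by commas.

  step 4 ⇒ step 5: CABCCBCCAAAABCCAACABCCBCCCABCCBCCBCCAACABCCBCCCABCCBCCAAAAAAAAAAAAAAAABCCAACABCCBCCCABCCBCCAAAAAAAA ⇒ BCC·AA·CA·BCC·BCC·CA·BCC·BCC·AA·AA·AA·AA·CA·BCC·BCC·AA·AA·BCC·AA·CA·BCC·BCC·CA·BCC·BCC·BCC·AA·CA·BCC·BCC·CA·BCC·BCC·CA·BCC·BCC·AA·AA·BCC·AA·CA·BCC·BCC·CA·BCC·BCC·BCC·AA·CA·BCC·BCC·CA·BCC·BCC·AA·AA·AA·AA·AA·AA·AA·AA·AA·AA·AA·AA·AA·AA·AA·AA·CA·BCC·BCC·AA·AA·BCC·AA·CA·BCC·BCC·CA·BCC·BCC·BCC·AA·CA·BCC·BCC·CA·BCC·BCC·AA·AA·AA·AA·AA·AA·AA·AA
    A ↦ AA
    B ↦ CA
    C ↦ BCC

A->AA, B->CA, C->BCC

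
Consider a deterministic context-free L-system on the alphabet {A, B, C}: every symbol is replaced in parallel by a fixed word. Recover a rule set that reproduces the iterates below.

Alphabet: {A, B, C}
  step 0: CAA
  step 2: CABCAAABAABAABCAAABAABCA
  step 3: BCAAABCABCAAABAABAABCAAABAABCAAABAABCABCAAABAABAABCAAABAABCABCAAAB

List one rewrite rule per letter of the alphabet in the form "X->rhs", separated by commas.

  step 2 ⇒ step 3: CABCAAABAABAABCAAABAABCA ⇒ BCA·AAB·CA·BCA·AAB·AAB·AAB·CA·AAB·AAB·CA·AAB·AAB·CA·BCA·AAB·AAB·AAB·CA·AAB·AAB·CA·BCA·AAB
    A ↦ AAB
    B ↦ CA
    C ↦ BCA

A->AAB, B->CA, C->BCA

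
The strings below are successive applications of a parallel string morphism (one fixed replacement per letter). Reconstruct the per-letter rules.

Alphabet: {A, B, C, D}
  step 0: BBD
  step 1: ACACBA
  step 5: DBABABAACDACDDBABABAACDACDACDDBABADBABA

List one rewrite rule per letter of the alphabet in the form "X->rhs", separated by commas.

A->D, B->AC, C->BA, D->BA

  step 0 ⇒ step 1: BBD ⇒ AC·AC·BA
    B ↦ AC
    D ↦ BA
    A ↦ D  (constrained at step 1)
    C ↦ BA  (constrained at step 1)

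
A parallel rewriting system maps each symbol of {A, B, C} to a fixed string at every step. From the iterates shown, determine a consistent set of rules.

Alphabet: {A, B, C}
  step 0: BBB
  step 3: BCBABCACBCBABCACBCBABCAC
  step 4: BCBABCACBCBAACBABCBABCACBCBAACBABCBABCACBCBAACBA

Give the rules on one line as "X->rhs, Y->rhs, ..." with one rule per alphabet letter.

  step 3 ⇒ step 4: BCBABCACBCBABCACBCBABCAC ⇒ BC·BA·BC·AC·BC·BA·AC·BA·BC·BA·BC·AC·BC·BA·AC·BA·BC·BA·BC·AC·BC·BA·AC·BA
    A ↦ AC
    B ↦ BC
    C ↦ BA

A->AC, B->BC, C->BA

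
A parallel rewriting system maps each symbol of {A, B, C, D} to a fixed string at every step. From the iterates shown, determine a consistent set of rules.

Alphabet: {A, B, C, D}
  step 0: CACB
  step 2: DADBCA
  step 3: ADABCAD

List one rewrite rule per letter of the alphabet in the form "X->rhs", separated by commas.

A->D, B->BC, C->A, D->A

  step 2 ⇒ step 3: DADBCA ⇒ A·D·A·BC·A·D
    A ↦ D
    B ↦ BC
    C ↦ A
    D ↦ A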